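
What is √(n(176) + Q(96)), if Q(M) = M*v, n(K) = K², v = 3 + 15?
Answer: 8*√511 ≈ 180.84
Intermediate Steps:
v = 18
Q(M) = 18*M (Q(M) = M*18 = 18*M)
√(n(176) + Q(96)) = √(176² + 18*96) = √(30976 + 1728) = √32704 = 8*√511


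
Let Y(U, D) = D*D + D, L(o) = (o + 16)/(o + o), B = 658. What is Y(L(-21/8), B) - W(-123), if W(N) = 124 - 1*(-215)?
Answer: 433283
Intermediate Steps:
W(N) = 339 (W(N) = 124 + 215 = 339)
L(o) = (16 + o)/(2*o) (L(o) = (16 + o)/((2*o)) = (16 + o)*(1/(2*o)) = (16 + o)/(2*o))
Y(U, D) = D + D² (Y(U, D) = D² + D = D + D²)
Y(L(-21/8), B) - W(-123) = 658*(1 + 658) - 1*339 = 658*659 - 339 = 433622 - 339 = 433283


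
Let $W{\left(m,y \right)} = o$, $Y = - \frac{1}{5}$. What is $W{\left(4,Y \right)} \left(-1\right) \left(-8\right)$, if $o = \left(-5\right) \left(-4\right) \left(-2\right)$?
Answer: $-320$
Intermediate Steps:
$Y = - \frac{1}{5}$ ($Y = \left(-1\right) \frac{1}{5} = - \frac{1}{5} \approx -0.2$)
$o = -40$ ($o = 20 \left(-2\right) = -40$)
$W{\left(m,y \right)} = -40$
$W{\left(4,Y \right)} \left(-1\right) \left(-8\right) = \left(-40\right) \left(-1\right) \left(-8\right) = 40 \left(-8\right) = -320$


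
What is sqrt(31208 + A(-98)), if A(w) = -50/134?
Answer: sqrt(140091037)/67 ≈ 176.66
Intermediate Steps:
A(w) = -25/67 (A(w) = -50*1/134 = -25/67)
sqrt(31208 + A(-98)) = sqrt(31208 - 25/67) = sqrt(2090911/67) = sqrt(140091037)/67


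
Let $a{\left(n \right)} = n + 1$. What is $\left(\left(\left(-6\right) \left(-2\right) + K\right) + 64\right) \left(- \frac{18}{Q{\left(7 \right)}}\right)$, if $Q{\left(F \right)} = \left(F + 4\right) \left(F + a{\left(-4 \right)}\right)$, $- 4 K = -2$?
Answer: $- \frac{1377}{44} \approx -31.295$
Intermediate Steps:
$K = \frac{1}{2}$ ($K = \left(- \frac{1}{4}\right) \left(-2\right) = \frac{1}{2} \approx 0.5$)
$a{\left(n \right)} = 1 + n$
$Q{\left(F \right)} = \left(-3 + F\right) \left(4 + F\right)$ ($Q{\left(F \right)} = \left(F + 4\right) \left(F + \left(1 - 4\right)\right) = \left(4 + F\right) \left(F - 3\right) = \left(4 + F\right) \left(-3 + F\right) = \left(-3 + F\right) \left(4 + F\right)$)
$\left(\left(\left(-6\right) \left(-2\right) + K\right) + 64\right) \left(- \frac{18}{Q{\left(7 \right)}}\right) = \left(\left(\left(-6\right) \left(-2\right) + \frac{1}{2}\right) + 64\right) \left(- \frac{18}{-12 + 7 + 7^{2}}\right) = \left(\left(12 + \frac{1}{2}\right) + 64\right) \left(- \frac{18}{-12 + 7 + 49}\right) = \left(\frac{25}{2} + 64\right) \left(- \frac{18}{44}\right) = \frac{153 \left(\left(-18\right) \frac{1}{44}\right)}{2} = \frac{153}{2} \left(- \frac{9}{22}\right) = - \frac{1377}{44}$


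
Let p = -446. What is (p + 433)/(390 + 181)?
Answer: -13/571 ≈ -0.022767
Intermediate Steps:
(p + 433)/(390 + 181) = (-446 + 433)/(390 + 181) = -13/571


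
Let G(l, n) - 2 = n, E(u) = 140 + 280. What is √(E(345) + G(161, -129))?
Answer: √293 ≈ 17.117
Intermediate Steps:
E(u) = 420
G(l, n) = 2 + n
√(E(345) + G(161, -129)) = √(420 + (2 - 129)) = √(420 - 127) = √293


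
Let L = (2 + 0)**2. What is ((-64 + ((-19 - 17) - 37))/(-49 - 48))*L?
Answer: 548/97 ≈ 5.6495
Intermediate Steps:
L = 4 (L = 2**2 = 4)
((-64 + ((-19 - 17) - 37))/(-49 - 48))*L = ((-64 + ((-19 - 17) - 37))/(-49 - 48))*4 = ((-64 + (-36 - 37))/(-97))*4 = ((-64 - 73)*(-1/97))*4 = -137*(-1/97)*4 = (137/97)*4 = 548/97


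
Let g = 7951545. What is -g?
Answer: -7951545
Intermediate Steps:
-g = -1*7951545 = -7951545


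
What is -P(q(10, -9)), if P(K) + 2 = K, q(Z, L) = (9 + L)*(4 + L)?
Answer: 2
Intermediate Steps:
q(Z, L) = (4 + L)*(9 + L)
P(K) = -2 + K
-P(q(10, -9)) = -(-2 + (36 + (-9)² + 13*(-9))) = -(-2 + (36 + 81 - 117)) = -(-2 + 0) = -1*(-2) = 2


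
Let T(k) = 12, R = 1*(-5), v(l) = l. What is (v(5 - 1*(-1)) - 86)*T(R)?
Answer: -960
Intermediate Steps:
R = -5
(v(5 - 1*(-1)) - 86)*T(R) = ((5 - 1*(-1)) - 86)*12 = ((5 + 1) - 86)*12 = (6 - 86)*12 = -80*12 = -960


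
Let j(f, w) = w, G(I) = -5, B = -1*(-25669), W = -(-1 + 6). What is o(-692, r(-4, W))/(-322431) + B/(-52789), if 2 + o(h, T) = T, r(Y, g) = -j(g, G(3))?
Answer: -2758879902/5673603353 ≈ -0.48627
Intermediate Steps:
W = -5 (W = -1*5 = -5)
B = 25669
r(Y, g) = 5 (r(Y, g) = -1*(-5) = 5)
o(h, T) = -2 + T
o(-692, r(-4, W))/(-322431) + B/(-52789) = (-2 + 5)/(-322431) + 25669/(-52789) = 3*(-1/322431) + 25669*(-1/52789) = -1/107477 - 25669/52789 = -2758879902/5673603353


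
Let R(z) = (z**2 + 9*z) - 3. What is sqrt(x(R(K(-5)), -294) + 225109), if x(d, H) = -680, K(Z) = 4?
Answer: sqrt(224429) ≈ 473.74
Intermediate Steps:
R(z) = -3 + z**2 + 9*z
sqrt(x(R(K(-5)), -294) + 225109) = sqrt(-680 + 225109) = sqrt(224429)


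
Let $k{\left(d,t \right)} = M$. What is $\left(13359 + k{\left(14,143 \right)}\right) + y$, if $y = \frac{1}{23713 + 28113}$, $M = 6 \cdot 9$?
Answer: $\frac{695142139}{51826} \approx 13413.0$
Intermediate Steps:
$M = 54$
$k{\left(d,t \right)} = 54$
$y = \frac{1}{51826} \approx 1.9295 \cdot 10^{-5}$
$\left(13359 + k{\left(14,143 \right)}\right) + y = \left(13359 + 54\right) + \frac{1}{51826} = 13413 + \frac{1}{51826} = \frac{695142139}{51826}$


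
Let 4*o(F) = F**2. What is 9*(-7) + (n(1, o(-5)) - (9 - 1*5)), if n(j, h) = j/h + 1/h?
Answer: -1667/25 ≈ -66.680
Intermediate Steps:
o(F) = F**2/4
n(j, h) = 1/h + j/h (n(j, h) = j/h + 1/h = 1/h + j/h)
9*(-7) + (n(1, o(-5)) - (9 - 1*5)) = 9*(-7) + ((1 + 1)/(((1/4)*(-5)**2)) - (9 - 1*5)) = -63 + (2/((1/4)*25) - (9 - 5)) = -63 + (2/(25/4) - 1*4) = -63 + ((4/25)*2 - 4) = -63 + (8/25 - 4) = -63 - 92/25 = -1667/25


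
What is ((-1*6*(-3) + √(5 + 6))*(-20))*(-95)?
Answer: 34200 + 1900*√11 ≈ 40502.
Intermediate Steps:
((-1*6*(-3) + √(5 + 6))*(-20))*(-95) = ((-6*(-3) + √11)*(-20))*(-95) = ((18 + √11)*(-20))*(-95) = (-360 - 20*√11)*(-95) = 34200 + 1900*√11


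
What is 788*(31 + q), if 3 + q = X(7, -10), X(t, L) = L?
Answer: 14184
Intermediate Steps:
q = -13 (q = -3 - 10 = -13)
788*(31 + q) = 788*(31 - 13) = 788*18 = 14184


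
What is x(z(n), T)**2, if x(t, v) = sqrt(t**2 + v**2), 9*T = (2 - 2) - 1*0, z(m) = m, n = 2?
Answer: 4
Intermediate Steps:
T = 0 (T = ((2 - 2) - 1*0)/9 = (0 + 0)/9 = (1/9)*0 = 0)
x(z(n), T)**2 = (sqrt(2**2 + 0**2))**2 = (sqrt(4 + 0))**2 = (sqrt(4))**2 = 2**2 = 4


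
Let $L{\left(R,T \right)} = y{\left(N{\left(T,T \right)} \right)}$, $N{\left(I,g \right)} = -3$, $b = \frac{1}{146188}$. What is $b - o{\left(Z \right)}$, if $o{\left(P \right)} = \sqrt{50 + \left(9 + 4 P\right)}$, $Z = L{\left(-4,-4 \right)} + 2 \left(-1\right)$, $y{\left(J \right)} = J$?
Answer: $\frac{1}{146188} - \sqrt{39} \approx -6.245$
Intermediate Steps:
$b = \frac{1}{146188} \approx 6.8405 \cdot 10^{-6}$
$L{\left(R,T \right)} = -3$
$Z = -5$ ($Z = -3 + 2 \left(-1\right) = -3 - 2 = -5$)
$o{\left(P \right)} = \sqrt{59 + 4 P}$
$b - o{\left(Z \right)} = \frac{1}{146188} - \sqrt{59 + 4 \left(-5\right)} = \frac{1}{146188} - \sqrt{59 - 20} = \frac{1}{146188} - \sqrt{39}$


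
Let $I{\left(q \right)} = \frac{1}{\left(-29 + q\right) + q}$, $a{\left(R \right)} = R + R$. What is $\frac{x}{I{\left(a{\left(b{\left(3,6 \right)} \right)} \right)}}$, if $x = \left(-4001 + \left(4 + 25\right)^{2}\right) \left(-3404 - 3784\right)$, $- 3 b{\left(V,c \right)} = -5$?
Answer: $-507281120$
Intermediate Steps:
$b{\left(V,c \right)} = \frac{5}{3}$ ($b{\left(V,c \right)} = \left(- \frac{1}{3}\right) \left(-5\right) = \frac{5}{3}$)
$a{\left(R \right)} = 2 R$
$I{\left(q \right)} = \frac{1}{-29 + 2 q}$
$x = 22714080$ ($x = \left(-4001 + 29^{2}\right) \left(-7188\right) = \left(-4001 + 841\right) \left(-7188\right) = \left(-3160\right) \left(-7188\right) = 22714080$)
$\frac{x}{I{\left(a{\left(b{\left(3,6 \right)} \right)} \right)}} = \frac{22714080}{\frac{1}{-29 + 2 \cdot 2 \cdot \frac{5}{3}}} = \frac{22714080}{\frac{1}{-29 + 2 \cdot \frac{10}{3}}} = \frac{22714080}{\frac{1}{-29 + \frac{20}{3}}} = \frac{22714080}{\frac{1}{- \frac{67}{3}}} = \frac{22714080}{- \frac{3}{67}} = 22714080 \left(- \frac{67}{3}\right) = -507281120$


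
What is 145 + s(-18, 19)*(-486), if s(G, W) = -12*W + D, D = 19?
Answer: 101719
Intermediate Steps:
s(G, W) = 19 - 12*W (s(G, W) = -12*W + 19 = 19 - 12*W)
145 + s(-18, 19)*(-486) = 145 + (19 - 12*19)*(-486) = 145 + (19 - 228)*(-486) = 145 - 209*(-486) = 145 + 101574 = 101719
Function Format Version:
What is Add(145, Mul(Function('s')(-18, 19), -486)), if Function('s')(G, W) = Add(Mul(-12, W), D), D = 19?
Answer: 101719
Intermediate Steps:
Function('s')(G, W) = Add(19, Mul(-12, W)) (Function('s')(G, W) = Add(Mul(-12, W), 19) = Add(19, Mul(-12, W)))
Add(145, Mul(Function('s')(-18, 19), -486)) = Add(145, Mul(Add(19, Mul(-12, 19)), -486)) = Add(145, Mul(Add(19, -228), -486)) = Add(145, Mul(-209, -486)) = Add(145, 101574) = 101719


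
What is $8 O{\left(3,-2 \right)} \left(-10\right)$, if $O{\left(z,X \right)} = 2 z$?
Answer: $-480$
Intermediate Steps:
$8 O{\left(3,-2 \right)} \left(-10\right) = 8 \cdot 2 \cdot 3 \left(-10\right) = 8 \cdot 6 \left(-10\right) = 48 \left(-10\right) = -480$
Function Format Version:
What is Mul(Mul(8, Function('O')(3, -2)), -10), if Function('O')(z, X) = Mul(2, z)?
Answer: -480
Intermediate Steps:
Mul(Mul(8, Function('O')(3, -2)), -10) = Mul(Mul(8, Mul(2, 3)), -10) = Mul(Mul(8, 6), -10) = Mul(48, -10) = -480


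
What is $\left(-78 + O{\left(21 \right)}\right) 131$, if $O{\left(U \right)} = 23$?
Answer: $-7205$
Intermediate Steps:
$\left(-78 + O{\left(21 \right)}\right) 131 = \left(-78 + 23\right) 131 = \left(-55\right) 131 = -7205$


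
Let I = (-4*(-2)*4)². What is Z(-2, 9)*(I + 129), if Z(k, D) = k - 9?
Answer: -12683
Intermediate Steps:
Z(k, D) = -9 + k
I = 1024 (I = (8*4)² = 32² = 1024)
Z(-2, 9)*(I + 129) = (-9 - 2)*(1024 + 129) = -11*1153 = -12683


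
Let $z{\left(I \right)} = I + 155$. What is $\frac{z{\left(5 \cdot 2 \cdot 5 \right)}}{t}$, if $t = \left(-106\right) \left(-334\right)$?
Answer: $\frac{205}{35404} \approx 0.0057903$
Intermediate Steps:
$z{\left(I \right)} = 155 + I$
$t = 35404$
$\frac{z{\left(5 \cdot 2 \cdot 5 \right)}}{t} = \frac{155 + 5 \cdot 2 \cdot 5}{35404} = \left(155 + 10 \cdot 5\right) \frac{1}{35404} = \left(155 + 50\right) \frac{1}{35404} = 205 \cdot \frac{1}{35404} = \frac{205}{35404}$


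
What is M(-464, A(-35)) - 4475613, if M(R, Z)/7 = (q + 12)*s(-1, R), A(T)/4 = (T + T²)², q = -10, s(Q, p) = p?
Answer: -4482109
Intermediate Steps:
A(T) = 4*(T + T²)²
M(R, Z) = 14*R (M(R, Z) = 7*((-10 + 12)*R) = 7*(2*R) = 14*R)
M(-464, A(-35)) - 4475613 = 14*(-464) - 4475613 = -6496 - 4475613 = -4482109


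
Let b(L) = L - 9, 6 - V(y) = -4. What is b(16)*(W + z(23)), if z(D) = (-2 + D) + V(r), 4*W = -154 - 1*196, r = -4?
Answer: -791/2 ≈ -395.50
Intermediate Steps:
V(y) = 10 (V(y) = 6 - 1*(-4) = 6 + 4 = 10)
W = -175/2 (W = (-154 - 1*196)/4 = (-154 - 196)/4 = (¼)*(-350) = -175/2 ≈ -87.500)
b(L) = -9 + L
z(D) = 8 + D (z(D) = (-2 + D) + 10 = 8 + D)
b(16)*(W + z(23)) = (-9 + 16)*(-175/2 + (8 + 23)) = 7*(-175/2 + 31) = 7*(-113/2) = -791/2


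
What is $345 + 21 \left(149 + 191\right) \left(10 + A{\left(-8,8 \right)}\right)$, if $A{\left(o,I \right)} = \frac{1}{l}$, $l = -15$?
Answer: $71269$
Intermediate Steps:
$A{\left(o,I \right)} = - \frac{1}{15}$ ($A{\left(o,I \right)} = \frac{1}{-15} = - \frac{1}{15}$)
$345 + 21 \left(149 + 191\right) \left(10 + A{\left(-8,8 \right)}\right) = 345 + 21 \left(149 + 191\right) \left(10 - \frac{1}{15}\right) = 345 + 21 \cdot 340 \cdot \frac{149}{15} = 345 + 21 \cdot \frac{10132}{3} = 345 + 70924 = 71269$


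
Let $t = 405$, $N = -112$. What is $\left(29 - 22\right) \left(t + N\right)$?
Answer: $2051$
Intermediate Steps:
$\left(29 - 22\right) \left(t + N\right) = \left(29 - 22\right) \left(405 - 112\right) = 7 \cdot 293 = 2051$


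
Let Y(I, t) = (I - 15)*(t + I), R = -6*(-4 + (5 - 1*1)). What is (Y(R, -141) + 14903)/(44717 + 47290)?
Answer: 17018/92007 ≈ 0.18496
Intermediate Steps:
R = 0 (R = -6*(-4 + (5 - 1)) = -6*(-4 + 4) = -6*0 = 0)
Y(I, t) = (-15 + I)*(I + t)
(Y(R, -141) + 14903)/(44717 + 47290) = ((0**2 - 15*0 - 15*(-141) + 0*(-141)) + 14903)/(44717 + 47290) = ((0 + 0 + 2115 + 0) + 14903)/92007 = (2115 + 14903)*(1/92007) = 17018*(1/92007) = 17018/92007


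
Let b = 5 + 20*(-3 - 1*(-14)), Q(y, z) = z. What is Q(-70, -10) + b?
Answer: 215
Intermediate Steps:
b = 225 (b = 5 + 20*(-3 + 14) = 5 + 20*11 = 5 + 220 = 225)
Q(-70, -10) + b = -10 + 225 = 215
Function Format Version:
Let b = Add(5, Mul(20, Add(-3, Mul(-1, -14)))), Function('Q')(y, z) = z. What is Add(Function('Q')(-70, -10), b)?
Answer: 215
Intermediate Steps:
b = 225 (b = Add(5, Mul(20, Add(-3, 14))) = Add(5, Mul(20, 11)) = Add(5, 220) = 225)
Add(Function('Q')(-70, -10), b) = Add(-10, 225) = 215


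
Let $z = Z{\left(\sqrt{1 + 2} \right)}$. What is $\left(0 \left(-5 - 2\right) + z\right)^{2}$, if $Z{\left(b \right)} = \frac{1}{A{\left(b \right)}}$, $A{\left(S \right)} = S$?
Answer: $\frac{1}{3} \approx 0.33333$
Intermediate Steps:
$Z{\left(b \right)} = \frac{1}{b}$
$z = \frac{\sqrt{3}}{3}$ ($z = \frac{1}{\sqrt{1 + 2}} = \frac{1}{\sqrt{3}} = \frac{\sqrt{3}}{3} \approx 0.57735$)
$\left(0 \left(-5 - 2\right) + z\right)^{2} = \left(0 \left(-5 - 2\right) + \frac{\sqrt{3}}{3}\right)^{2} = \left(0 \left(-7\right) + \frac{\sqrt{3}}{3}\right)^{2} = \left(0 + \frac{\sqrt{3}}{3}\right)^{2} = \left(\frac{\sqrt{3}}{3}\right)^{2} = \frac{1}{3}$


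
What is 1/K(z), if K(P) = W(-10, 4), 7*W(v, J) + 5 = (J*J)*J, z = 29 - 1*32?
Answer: 7/59 ≈ 0.11864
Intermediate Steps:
z = -3 (z = 29 - 32 = -3)
W(v, J) = -5/7 + J³/7 (W(v, J) = -5/7 + ((J*J)*J)/7 = -5/7 + (J²*J)/7 = -5/7 + J³/7)
K(P) = 59/7 (K(P) = -5/7 + (⅐)*4³ = -5/7 + (⅐)*64 = -5/7 + 64/7 = 59/7)
1/K(z) = 1/(59/7) = 7/59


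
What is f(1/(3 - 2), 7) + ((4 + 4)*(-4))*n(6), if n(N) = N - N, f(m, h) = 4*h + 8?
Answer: 36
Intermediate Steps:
f(m, h) = 8 + 4*h
n(N) = 0
f(1/(3 - 2), 7) + ((4 + 4)*(-4))*n(6) = (8 + 4*7) + ((4 + 4)*(-4))*0 = (8 + 28) + (8*(-4))*0 = 36 - 32*0 = 36 + 0 = 36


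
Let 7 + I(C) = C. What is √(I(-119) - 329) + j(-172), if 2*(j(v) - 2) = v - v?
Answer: 2 + I*√455 ≈ 2.0 + 21.331*I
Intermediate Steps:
j(v) = 2 (j(v) = 2 + (v - v)/2 = 2 + (½)*0 = 2 + 0 = 2)
I(C) = -7 + C
√(I(-119) - 329) + j(-172) = √((-7 - 119) - 329) + 2 = √(-126 - 329) + 2 = √(-455) + 2 = I*√455 + 2 = 2 + I*√455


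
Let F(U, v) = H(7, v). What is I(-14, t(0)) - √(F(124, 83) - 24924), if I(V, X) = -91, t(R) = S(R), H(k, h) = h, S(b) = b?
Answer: -91 - I*√24841 ≈ -91.0 - 157.61*I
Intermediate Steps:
t(R) = R
F(U, v) = v
I(-14, t(0)) - √(F(124, 83) - 24924) = -91 - √(83 - 24924) = -91 - √(-24841) = -91 - I*√24841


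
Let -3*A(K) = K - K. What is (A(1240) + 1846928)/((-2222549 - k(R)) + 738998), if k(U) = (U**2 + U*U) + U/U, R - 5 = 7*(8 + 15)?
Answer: -230866/192333 ≈ -1.2003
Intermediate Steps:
A(K) = 0 (A(K) = -(K - K)/3 = -1/3*0 = 0)
R = 166 (R = 5 + 7*(8 + 15) = 5 + 7*23 = 5 + 161 = 166)
k(U) = 1 + 2*U**2 (k(U) = (U**2 + U**2) + 1 = 2*U**2 + 1 = 1 + 2*U**2)
(A(1240) + 1846928)/((-2222549 - k(R)) + 738998) = (0 + 1846928)/((-2222549 - (1 + 2*166**2)) + 738998) = 1846928/((-2222549 - (1 + 2*27556)) + 738998) = 1846928/((-2222549 - (1 + 55112)) + 738998) = 1846928/((-2222549 - 1*55113) + 738998) = 1846928/((-2222549 - 55113) + 738998) = 1846928/(-2277662 + 738998) = 1846928/(-1538664) = 1846928*(-1/1538664) = -230866/192333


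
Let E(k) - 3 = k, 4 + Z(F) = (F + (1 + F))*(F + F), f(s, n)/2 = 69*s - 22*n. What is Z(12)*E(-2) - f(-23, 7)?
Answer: 4078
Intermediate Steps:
f(s, n) = -44*n + 138*s (f(s, n) = 2*(69*s - 22*n) = 2*(-22*n + 69*s) = -44*n + 138*s)
Z(F) = -4 + 2*F*(1 + 2*F) (Z(F) = -4 + (F + (1 + F))*(F + F) = -4 + (1 + 2*F)*(2*F) = -4 + 2*F*(1 + 2*F))
E(k) = 3 + k
Z(12)*E(-2) - f(-23, 7) = (-4 + 2*12 + 4*12²)*(3 - 2) - (-44*7 + 138*(-23)) = (-4 + 24 + 4*144)*1 - (-308 - 3174) = (-4 + 24 + 576)*1 - 1*(-3482) = 596*1 + 3482 = 596 + 3482 = 4078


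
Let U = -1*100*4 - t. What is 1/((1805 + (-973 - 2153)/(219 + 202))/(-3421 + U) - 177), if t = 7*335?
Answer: -2595886/460228601 ≈ -0.0056404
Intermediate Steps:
t = 2345
U = -2745 (U = -1*100*4 - 1*2345 = -100*4 - 2345 = -400 - 2345 = -2745)
1/((1805 + (-973 - 2153)/(219 + 202))/(-3421 + U) - 177) = 1/((1805 + (-973 - 2153)/(219 + 202))/(-3421 - 2745) - 177) = 1/((1805 - 3126/421)/(-6166) - 177) = 1/((1805 - 3126*1/421)*(-1/6166) - 177) = 1/((1805 - 3126/421)*(-1/6166) - 177) = 1/((756779/421)*(-1/6166) - 177) = 1/(-756779/2595886 - 177) = 1/(-460228601/2595886) = -2595886/460228601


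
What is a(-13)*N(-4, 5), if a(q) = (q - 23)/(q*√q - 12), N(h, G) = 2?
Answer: 864/2341 - 936*I*√13/2341 ≈ 0.36907 - 1.4416*I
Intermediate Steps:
a(q) = (-23 + q)/(-12 + q^(3/2)) (a(q) = (-23 + q)/(q^(3/2) - 12) = (-23 + q)/(-12 + q^(3/2)))
a(-13)*N(-4, 5) = ((-23 - 13)/(-12 + (-13)^(3/2)))*2 = (-36/(-12 - 13*I*√13))*2 = -36/(-12 - 13*I*√13)*2 = -72/(-12 - 13*I*√13)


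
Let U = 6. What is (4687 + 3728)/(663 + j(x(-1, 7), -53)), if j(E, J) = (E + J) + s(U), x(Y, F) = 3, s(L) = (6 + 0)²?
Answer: 765/59 ≈ 12.966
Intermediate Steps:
s(L) = 36 (s(L) = 6² = 36)
j(E, J) = 36 + E + J (j(E, J) = (E + J) + 36 = 36 + E + J)
(4687 + 3728)/(663 + j(x(-1, 7), -53)) = (4687 + 3728)/(663 + (36 + 3 - 53)) = 8415/(663 - 14) = 8415/649 = 8415*(1/649) = 765/59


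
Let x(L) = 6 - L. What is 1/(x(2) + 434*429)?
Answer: 1/186190 ≈ 5.3709e-6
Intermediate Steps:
1/(x(2) + 434*429) = 1/((6 - 1*2) + 434*429) = 1/((6 - 2) + 186186) = 1/(4 + 186186) = 1/186190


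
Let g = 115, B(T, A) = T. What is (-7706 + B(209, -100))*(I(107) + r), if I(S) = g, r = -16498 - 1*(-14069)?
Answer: 17348058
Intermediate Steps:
r = -2429 (r = -16498 + 14069 = -2429)
I(S) = 115
(-7706 + B(209, -100))*(I(107) + r) = (-7706 + 209)*(115 - 2429) = -7497*(-2314) = 17348058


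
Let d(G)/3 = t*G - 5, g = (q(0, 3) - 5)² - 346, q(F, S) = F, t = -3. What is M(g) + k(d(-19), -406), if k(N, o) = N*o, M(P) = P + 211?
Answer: -63446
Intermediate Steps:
g = -321 (g = (0 - 5)² - 346 = (-5)² - 346 = 25 - 346 = -321)
d(G) = -15 - 9*G (d(G) = 3*(-3*G - 5) = 3*(-5 - 3*G) = -15 - 9*G)
M(P) = 211 + P
M(g) + k(d(-19), -406) = (211 - 321) + (-15 - 9*(-19))*(-406) = -110 + (-15 + 171)*(-406) = -110 + 156*(-406) = -110 - 63336 = -63446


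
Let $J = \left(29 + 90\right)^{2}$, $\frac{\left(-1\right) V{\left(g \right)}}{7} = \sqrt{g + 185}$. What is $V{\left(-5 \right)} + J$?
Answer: $14161 - 42 \sqrt{5} \approx 14067.0$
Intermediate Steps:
$V{\left(g \right)} = - 7 \sqrt{185 + g}$ ($V{\left(g \right)} = - 7 \sqrt{g + 185} = - 7 \sqrt{185 + g}$)
$J = 14161$ ($J = 119^{2} = 14161$)
$V{\left(-5 \right)} + J = - 7 \sqrt{185 - 5} + 14161 = - 7 \sqrt{180} + 14161 = - 7 \cdot 6 \sqrt{5} + 14161 = - 42 \sqrt{5} + 14161 = 14161 - 42 \sqrt{5}$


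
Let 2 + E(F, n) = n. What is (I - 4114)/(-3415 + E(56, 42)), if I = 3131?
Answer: 983/3375 ≈ 0.29126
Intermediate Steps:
E(F, n) = -2 + n
(I - 4114)/(-3415 + E(56, 42)) = (3131 - 4114)/(-3415 + (-2 + 42)) = -983/(-3415 + 40) = -983/(-3375) = -983*(-1/3375) = 983/3375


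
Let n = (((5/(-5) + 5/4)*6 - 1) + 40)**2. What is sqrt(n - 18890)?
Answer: I*sqrt(68999)/2 ≈ 131.34*I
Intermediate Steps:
n = 6561/4 (n = (((5*(-1/5) + 5*(1/4))*6 - 1) + 40)**2 = (((-1 + 5/4)*6 - 1) + 40)**2 = (((1/4)*6 - 1) + 40)**2 = ((3/2 - 1) + 40)**2 = (1/2 + 40)**2 = (81/2)**2 = 6561/4 ≈ 1640.3)
sqrt(n - 18890) = sqrt(6561/4 - 18890) = sqrt(-68999/4) = I*sqrt(68999)/2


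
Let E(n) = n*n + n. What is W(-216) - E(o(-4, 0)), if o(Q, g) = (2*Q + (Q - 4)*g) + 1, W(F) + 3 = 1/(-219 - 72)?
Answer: -13096/291 ≈ -45.003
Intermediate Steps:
W(F) = -874/291 (W(F) = -3 + 1/(-219 - 72) = -3 + 1/(-291) = -3 - 1/291 = -874/291)
o(Q, g) = 1 + 2*Q + g*(-4 + Q) (o(Q, g) = (2*Q + (-4 + Q)*g) + 1 = (2*Q + g*(-4 + Q)) + 1 = 1 + 2*Q + g*(-4 + Q))
E(n) = n + n² (E(n) = n² + n = n + n²)
W(-216) - E(o(-4, 0)) = -874/291 - (1 - 4*0 + 2*(-4) - 4*0)*(1 + (1 - 4*0 + 2*(-4) - 4*0)) = -874/291 - (1 + 0 - 8 + 0)*(1 + (1 + 0 - 8 + 0)) = -874/291 - (-7)*(1 - 7) = -874/291 - (-7)*(-6) = -874/291 - 1*42 = -874/291 - 42 = -13096/291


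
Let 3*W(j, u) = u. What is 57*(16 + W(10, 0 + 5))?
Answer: 1007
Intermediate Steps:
W(j, u) = u/3
57*(16 + W(10, 0 + 5)) = 57*(16 + (0 + 5)/3) = 57*(16 + (1/3)*5) = 57*(16 + 5/3) = 57*(53/3) = 1007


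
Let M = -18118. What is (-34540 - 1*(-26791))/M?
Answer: 7749/18118 ≈ 0.42770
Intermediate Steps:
(-34540 - 1*(-26791))/M = (-34540 - 1*(-26791))/(-18118) = (-34540 + 26791)*(-1/18118) = -7749*(-1/18118) = 7749/18118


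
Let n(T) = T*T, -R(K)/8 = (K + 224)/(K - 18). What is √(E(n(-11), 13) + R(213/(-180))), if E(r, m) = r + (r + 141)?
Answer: 3*√70055615/1151 ≈ 21.816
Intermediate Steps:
R(K) = -8*(224 + K)/(-18 + K) (R(K) = -8*(K + 224)/(K - 18) = -8*(224 + K)/(-18 + K))
n(T) = T²
E(r, m) = 141 + 2*r (E(r, m) = r + (141 + r) = 141 + 2*r)
√(E(n(-11), 13) + R(213/(-180))) = √((141 + 2*(-11)²) + 8*(-224 - 213/(-180))/(-18 + 213/(-180))) = √((141 + 2*121) + 8*(-224 - 213*(-1)/180)/(-18 + 213*(-1/180))) = √((141 + 242) + 8*(-224 - 1*(-71/60))/(-18 - 71/60)) = √(383 + 8*(-224 + 71/60)/(-1151/60)) = √(383 + 8*(-60/1151)*(-13369/60)) = √(383 + 106952/1151) = √(547785/1151) = 3*√70055615/1151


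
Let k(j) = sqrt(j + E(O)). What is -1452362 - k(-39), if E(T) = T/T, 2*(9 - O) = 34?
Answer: -1452362 - I*sqrt(38) ≈ -1.4524e+6 - 6.1644*I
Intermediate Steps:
O = -8 (O = 9 - 1/2*34 = 9 - 17 = -8)
E(T) = 1
k(j) = sqrt(1 + j) (k(j) = sqrt(j + 1) = sqrt(1 + j))
-1452362 - k(-39) = -1452362 - sqrt(1 - 39) = -1452362 - sqrt(-38) = -1452362 - I*sqrt(38)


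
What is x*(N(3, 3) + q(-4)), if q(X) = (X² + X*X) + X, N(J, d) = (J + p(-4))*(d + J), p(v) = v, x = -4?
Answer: -88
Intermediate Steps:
N(J, d) = (-4 + J)*(J + d) (N(J, d) = (J - 4)*(d + J) = (-4 + J)*(J + d))
q(X) = X + 2*X² (q(X) = (X² + X²) + X = 2*X² + X = X + 2*X²)
x*(N(3, 3) + q(-4)) = -4*((3² - 4*3 - 4*3 + 3*3) - 4*(1 + 2*(-4))) = -4*((9 - 12 - 12 + 9) - 4*(1 - 8)) = -4*(-6 - 4*(-7)) = -4*(-6 + 28) = -4*22 = -88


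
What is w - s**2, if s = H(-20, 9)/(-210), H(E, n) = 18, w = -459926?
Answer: -563409359/1225 ≈ -4.5993e+5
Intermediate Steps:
s = -3/35 (s = 18/(-210) = 18*(-1/210) = -3/35 ≈ -0.085714)
w - s**2 = -459926 - (-3/35)**2 = -459926 - 1*9/1225 = -459926 - 9/1225 = -563409359/1225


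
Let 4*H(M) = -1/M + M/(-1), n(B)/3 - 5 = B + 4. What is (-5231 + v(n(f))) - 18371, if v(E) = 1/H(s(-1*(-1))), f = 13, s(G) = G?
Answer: -23604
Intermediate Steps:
n(B) = 27 + 3*B (n(B) = 15 + 3*(B + 4) = 15 + 3*(4 + B) = 15 + (12 + 3*B) = 27 + 3*B)
H(M) = -M/4 - 1/(4*M) (H(M) = (-1/M + M/(-1))/4 = (-1/M + M*(-1))/4 = (-1/M - M)/4 = (-M - 1/M)/4 = -M/4 - 1/(4*M))
v(E) = -2 (v(E) = 1/((-1 - (-1*(-1))²)/(4*((-1*(-1))))) = 1/((¼)*(-1 - 1*1²)/1) = 1/((¼)*1*(-1 - 1*1)) = 1/((¼)*1*(-1 - 1)) = 1/((¼)*1*(-2)) = 1/(-½) = -2)
(-5231 + v(n(f))) - 18371 = (-5231 - 2) - 18371 = -5233 - 18371 = -23604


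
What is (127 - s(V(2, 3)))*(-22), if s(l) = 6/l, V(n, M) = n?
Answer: -2728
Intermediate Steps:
(127 - s(V(2, 3)))*(-22) = (127 - 6/2)*(-22) = (127 - 1*3)*(-22) = (127 - 3)*(-22) = 124*(-22) = -2728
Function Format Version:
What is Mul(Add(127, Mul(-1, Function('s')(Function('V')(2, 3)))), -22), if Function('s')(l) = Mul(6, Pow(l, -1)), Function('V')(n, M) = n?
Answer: -2728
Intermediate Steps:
Mul(Add(127, Mul(-1, Function('s')(Function('V')(2, 3)))), -22) = Mul(Add(127, Mul(-1, Mul(6, Pow(2, -1)))), -22) = Mul(Add(127, Mul(-1, Mul(6, Rational(1, 2)))), -22) = Mul(Add(127, Mul(-1, 3)), -22) = Mul(Add(127, -3), -22) = Mul(124, -22) = -2728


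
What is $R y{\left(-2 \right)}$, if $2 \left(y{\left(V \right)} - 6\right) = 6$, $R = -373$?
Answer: $-3357$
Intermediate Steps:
$y{\left(V \right)} = 9$ ($y{\left(V \right)} = 6 + \frac{1}{2} \cdot 6 = 6 + 3 = 9$)
$R y{\left(-2 \right)} = \left(-373\right) 9 = -3357$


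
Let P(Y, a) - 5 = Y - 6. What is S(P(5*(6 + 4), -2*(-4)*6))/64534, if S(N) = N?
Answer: 49/64534 ≈ 0.00075929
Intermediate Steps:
P(Y, a) = -1 + Y (P(Y, a) = 5 + (Y - 6) = 5 + (-6 + Y) = -1 + Y)
S(P(5*(6 + 4), -2*(-4)*6))/64534 = (-1 + 5*(6 + 4))/64534 = (-1 + 5*10)*(1/64534) = (-1 + 50)*(1/64534) = 49*(1/64534) = 49/64534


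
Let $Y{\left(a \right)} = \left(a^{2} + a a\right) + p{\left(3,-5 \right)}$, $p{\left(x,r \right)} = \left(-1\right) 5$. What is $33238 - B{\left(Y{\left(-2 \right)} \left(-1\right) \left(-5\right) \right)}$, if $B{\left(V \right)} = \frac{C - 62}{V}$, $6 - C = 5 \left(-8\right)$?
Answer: $\frac{498586}{15} \approx 33239.0$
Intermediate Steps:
$p{\left(x,r \right)} = -5$
$C = 46$ ($C = 6 - 5 \left(-8\right) = 6 - -40 = 6 + 40 = 46$)
$Y{\left(a \right)} = -5 + 2 a^{2}$ ($Y{\left(a \right)} = \left(a^{2} + a a\right) - 5 = \left(a^{2} + a^{2}\right) - 5 = 2 a^{2} - 5 = -5 + 2 a^{2}$)
$B{\left(V \right)} = - \frac{16}{V}$ ($B{\left(V \right)} = \frac{46 - 62}{V} = - \frac{16}{V}$)
$33238 - B{\left(Y{\left(-2 \right)} \left(-1\right) \left(-5\right) \right)} = 33238 - - \frac{16}{\left(-5 + 2 \left(-2\right)^{2}\right) \left(-1\right) \left(-5\right)} = 33238 - - \frac{16}{\left(-5 + 2 \cdot 4\right) \left(-1\right) \left(-5\right)} = 33238 - - \frac{16}{\left(-5 + 8\right) \left(-1\right) \left(-5\right)} = 33238 - - \frac{16}{3 \left(-1\right) \left(-5\right)} = 33238 - - \frac{16}{\left(-3\right) \left(-5\right)} = 33238 - - \frac{16}{15} = 33238 + \frac{16}{15} = \frac{498586}{15}$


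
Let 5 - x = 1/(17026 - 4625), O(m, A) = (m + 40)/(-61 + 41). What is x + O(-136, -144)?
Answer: 607644/62005 ≈ 9.7999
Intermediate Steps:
O(m, A) = -2 - m/20 (O(m, A) = (40 + m)/(-20) = (40 + m)*(-1/20) = -2 - m/20)
x = 62004/12401 (x = 5 - 1/(17026 - 4625) = 5 - 1/12401 = 62004/12401 ≈ 4.9999)
x + O(-136, -144) = 62004/12401 + (-2 - 1/20*(-136)) = 62004/12401 + (-2 + 34/5) = 62004/12401 + 24/5 = 607644/62005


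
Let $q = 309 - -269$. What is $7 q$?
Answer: $4046$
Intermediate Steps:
$q = 578$ ($q = 309 + 269 = 578$)
$7 q = 7 \cdot 578 = 4046$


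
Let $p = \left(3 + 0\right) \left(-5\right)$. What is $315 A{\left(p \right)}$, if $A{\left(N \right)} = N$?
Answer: $-4725$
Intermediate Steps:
$p = -15$ ($p = 3 \left(-5\right) = -15$)
$315 A{\left(p \right)} = 315 \left(-15\right) = -4725$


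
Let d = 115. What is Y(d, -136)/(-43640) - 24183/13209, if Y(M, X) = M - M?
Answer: -8061/4403 ≈ -1.8308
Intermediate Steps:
Y(M, X) = 0
Y(d, -136)/(-43640) - 24183/13209 = 0/(-43640) - 24183/13209 = 0*(-1/43640) - 24183*1/13209 = 0 - 8061/4403 = -8061/4403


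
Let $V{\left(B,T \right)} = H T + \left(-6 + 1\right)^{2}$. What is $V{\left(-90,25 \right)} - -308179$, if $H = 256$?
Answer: $314604$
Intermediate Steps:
$V{\left(B,T \right)} = 25 + 256 T$ ($V{\left(B,T \right)} = 256 T + \left(-6 + 1\right)^{2} = 256 T + \left(-5\right)^{2} = 256 T + 25 = 25 + 256 T$)
$V{\left(-90,25 \right)} - -308179 = \left(25 + 256 \cdot 25\right) - -308179 = \left(25 + 6400\right) + 308179 = 6425 + 308179 = 314604$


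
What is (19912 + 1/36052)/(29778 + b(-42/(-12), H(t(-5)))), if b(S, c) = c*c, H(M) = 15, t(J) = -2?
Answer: 717867425/1081668156 ≈ 0.66367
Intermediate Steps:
b(S, c) = c²
(19912 + 1/36052)/(29778 + b(-42/(-12), H(t(-5)))) = (19912 + 1/36052)/(29778 + 15²) = (19912 + 1/36052)/(29778 + 225) = (717867425/36052)/30003 = (717867425/36052)*(1/30003) = 717867425/1081668156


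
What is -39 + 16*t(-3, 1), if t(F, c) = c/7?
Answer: -257/7 ≈ -36.714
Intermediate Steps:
t(F, c) = c/7 (t(F, c) = c*(1/7) = c/7)
-39 + 16*t(-3, 1) = -39 + 16*((1/7)*1) = -39 + 16*(1/7) = -39 + 16/7 = -257/7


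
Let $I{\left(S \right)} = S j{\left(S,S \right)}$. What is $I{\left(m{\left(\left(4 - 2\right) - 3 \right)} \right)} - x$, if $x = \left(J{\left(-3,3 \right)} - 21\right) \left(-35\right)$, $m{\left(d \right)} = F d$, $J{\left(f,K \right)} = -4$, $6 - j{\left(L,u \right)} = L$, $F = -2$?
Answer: $-867$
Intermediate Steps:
$j{\left(L,u \right)} = 6 - L$
$m{\left(d \right)} = - 2 d$
$I{\left(S \right)} = S \left(6 - S\right)$
$x = 875$ ($x = \left(-4 - 21\right) \left(-35\right) = \left(-25\right) \left(-35\right) = 875$)
$I{\left(m{\left(\left(4 - 2\right) - 3 \right)} \right)} - x = - 2 \left(\left(4 - 2\right) - 3\right) \left(6 - - 2 \left(\left(4 - 2\right) - 3\right)\right) - 875 = - 2 \left(2 - 3\right) \left(6 - - 2 \left(2 - 3\right)\right) - 875 = \left(-2\right) \left(-1\right) \left(6 - \left(-2\right) \left(-1\right)\right) - 875 = 2 \left(6 - 2\right) - 875 = 2 \cdot 4 - 875 = 8 - 875 = -867$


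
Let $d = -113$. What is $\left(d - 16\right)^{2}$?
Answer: $16641$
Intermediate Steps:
$\left(d - 16\right)^{2} = \left(-113 - 16\right)^{2} = \left(-129\right)^{2} = 16641$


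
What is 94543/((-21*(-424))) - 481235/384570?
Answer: 1069116169/114140376 ≈ 9.3667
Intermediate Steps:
94543/((-21*(-424))) - 481235/384570 = 94543/8904 - 481235*1/384570 = 94543*(1/8904) - 96247/76914 = 94543/8904 - 96247/76914 = 1069116169/114140376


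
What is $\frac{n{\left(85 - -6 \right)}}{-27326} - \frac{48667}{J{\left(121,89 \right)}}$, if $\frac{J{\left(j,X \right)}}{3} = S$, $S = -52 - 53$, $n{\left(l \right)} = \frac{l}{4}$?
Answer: $\frac{409189931}{2648520} \approx 154.5$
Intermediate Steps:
$n{\left(l \right)} = \frac{l}{4}$ ($n{\left(l \right)} = l \frac{1}{4} = \frac{l}{4}$)
$S = -105$ ($S = -52 - 53 = -105$)
$J{\left(j,X \right)} = -315$ ($J{\left(j,X \right)} = 3 \left(-105\right) = -315$)
$\frac{n{\left(85 - -6 \right)}}{-27326} - \frac{48667}{J{\left(121,89 \right)}} = \frac{\frac{1}{4} \left(85 - -6\right)}{-27326} - \frac{48667}{-315} = \frac{85 + 6}{4} \left(- \frac{1}{27326}\right) - - \frac{48667}{315} = \frac{1}{4} \cdot 91 \left(- \frac{1}{27326}\right) + \frac{48667}{315} = \frac{91}{4} \left(- \frac{1}{27326}\right) + \frac{48667}{315} = - \frac{7}{8408} + \frac{48667}{315} = \frac{409189931}{2648520}$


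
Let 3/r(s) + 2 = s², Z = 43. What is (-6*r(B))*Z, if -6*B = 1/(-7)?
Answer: 1365336/3527 ≈ 387.11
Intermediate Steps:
B = 1/42 (B = -⅙/(-7) = -⅙*(-⅐) = 1/42 ≈ 0.023810)
r(s) = 3/(-2 + s²)
(-6*r(B))*Z = -18/(-2 + (1/42)²)*43 = -18/(-2 + 1/1764)*43 = -18/(-3527/1764)*43 = -18*(-1764)/3527*43 = -6*(-5292/3527)*43 = (31752/3527)*43 = 1365336/3527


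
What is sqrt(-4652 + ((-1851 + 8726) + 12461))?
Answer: 2*sqrt(3671) ≈ 121.18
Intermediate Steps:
sqrt(-4652 + ((-1851 + 8726) + 12461)) = sqrt(-4652 + (6875 + 12461)) = sqrt(-4652 + 19336) = sqrt(14684) = 2*sqrt(3671)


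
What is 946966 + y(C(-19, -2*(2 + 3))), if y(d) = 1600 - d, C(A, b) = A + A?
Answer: 948604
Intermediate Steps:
C(A, b) = 2*A
946966 + y(C(-19, -2*(2 + 3))) = 946966 + (1600 - 2*(-19)) = 946966 + (1600 - 1*(-38)) = 946966 + (1600 + 38) = 946966 + 1638 = 948604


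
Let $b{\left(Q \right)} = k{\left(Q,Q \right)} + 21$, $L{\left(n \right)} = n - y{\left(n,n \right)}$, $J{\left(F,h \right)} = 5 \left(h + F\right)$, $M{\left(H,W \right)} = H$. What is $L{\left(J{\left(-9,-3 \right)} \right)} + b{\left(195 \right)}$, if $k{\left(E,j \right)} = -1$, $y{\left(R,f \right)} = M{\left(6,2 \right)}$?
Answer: $-46$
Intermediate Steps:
$y{\left(R,f \right)} = 6$
$J{\left(F,h \right)} = 5 F + 5 h$ ($J{\left(F,h \right)} = 5 \left(F + h\right) = 5 F + 5 h$)
$L{\left(n \right)} = -6 + n$ ($L{\left(n \right)} = n - 6 = -6 + n$)
$b{\left(Q \right)} = 20$ ($b{\left(Q \right)} = -1 + 21 = 20$)
$L{\left(J{\left(-9,-3 \right)} \right)} + b{\left(195 \right)} = \left(-6 + \left(5 \left(-9\right) + 5 \left(-3\right)\right)\right) + 20 = \left(-6 - 60\right) + 20 = -66 + 20 = -46$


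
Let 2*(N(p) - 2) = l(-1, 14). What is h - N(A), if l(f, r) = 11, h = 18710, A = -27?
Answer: 37405/2 ≈ 18703.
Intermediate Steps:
N(p) = 15/2 (N(p) = 2 + (1/2)*11 = 2 + 11/2 = 15/2)
h - N(A) = 18710 - 1*15/2 = 18710 - 15/2 = 37405/2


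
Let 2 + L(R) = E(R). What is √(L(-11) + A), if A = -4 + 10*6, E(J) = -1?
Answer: √53 ≈ 7.2801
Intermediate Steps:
A = 56 (A = -4 + 60 = 56)
L(R) = -3 (L(R) = -2 - 1 = -3)
√(L(-11) + A) = √(-3 + 56) = √53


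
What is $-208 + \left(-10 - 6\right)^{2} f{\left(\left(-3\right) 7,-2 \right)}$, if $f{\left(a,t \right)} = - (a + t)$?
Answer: $5680$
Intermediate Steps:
$f{\left(a,t \right)} = - a - t$
$-208 + \left(-10 - 6\right)^{2} f{\left(\left(-3\right) 7,-2 \right)} = -208 + \left(-10 - 6\right)^{2} \left(- \left(-3\right) 7 - -2\right) = -208 + \left(-16\right)^{2} \left(\left(-1\right) \left(-21\right) + 2\right) = -208 + 256 \left(21 + 2\right) = -208 + 256 \cdot 23 = -208 + 5888 = 5680$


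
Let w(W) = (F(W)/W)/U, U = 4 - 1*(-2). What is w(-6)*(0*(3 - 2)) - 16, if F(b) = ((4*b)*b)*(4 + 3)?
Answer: -16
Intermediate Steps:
U = 6 (U = 4 + 2 = 6)
F(b) = 28*b² (F(b) = (4*b²)*7 = 28*b²)
w(W) = 14*W/3 (w(W) = ((28*W²)/W)/6 = (28*W)*(⅙) = 14*W/3)
w(-6)*(0*(3 - 2)) - 16 = ((14/3)*(-6))*(0*(3 - 2)) - 16 = -0 - 16 = -28*0 - 16 = 0 - 16 = -16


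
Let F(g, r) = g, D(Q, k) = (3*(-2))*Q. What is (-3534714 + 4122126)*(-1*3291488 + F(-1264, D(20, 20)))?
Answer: -1934202037824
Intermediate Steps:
D(Q, k) = -6*Q
(-3534714 + 4122126)*(-1*3291488 + F(-1264, D(20, 20))) = (-3534714 + 4122126)*(-1*3291488 - 1264) = 587412*(-3291488 - 1264) = 587412*(-3292752) = -1934202037824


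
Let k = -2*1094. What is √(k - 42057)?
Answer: I*√44245 ≈ 210.34*I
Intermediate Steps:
k = -2188
√(k - 42057) = √(-2188 - 42057) = √(-44245) = I*√44245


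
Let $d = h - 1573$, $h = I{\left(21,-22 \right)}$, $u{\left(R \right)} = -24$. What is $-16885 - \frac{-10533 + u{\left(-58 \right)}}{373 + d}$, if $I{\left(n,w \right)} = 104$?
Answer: $- \frac{18516517}{1096} \approx -16895.0$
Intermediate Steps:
$h = 104$
$d = -1469$ ($d = 104 - 1573 = -1469$)
$-16885 - \frac{-10533 + u{\left(-58 \right)}}{373 + d} = -16885 - \frac{-10533 - 24}{373 - 1469} = -16885 - - \frac{10557}{-1096} = -16885 - \left(-10557\right) \left(- \frac{1}{1096}\right) = -16885 - \frac{10557}{1096} = - \frac{18516517}{1096}$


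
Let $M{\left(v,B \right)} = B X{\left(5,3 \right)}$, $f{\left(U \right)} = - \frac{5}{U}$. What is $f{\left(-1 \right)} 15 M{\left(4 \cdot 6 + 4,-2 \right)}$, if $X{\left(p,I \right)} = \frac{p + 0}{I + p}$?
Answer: $- \frac{375}{4} \approx -93.75$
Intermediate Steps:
$X{\left(p,I \right)} = \frac{p}{I + p}$
$M{\left(v,B \right)} = \frac{5 B}{8}$ ($M{\left(v,B \right)} = B \frac{5}{3 + 5} = B \frac{5}{8} = \frac{5 B}{8}$)
$f{\left(-1 \right)} 15 M{\left(4 \cdot 6 + 4,-2 \right)} = - \frac{5}{-1} \cdot 15 \cdot \frac{5}{8} \left(-2\right) = \left(-5\right) \left(-1\right) 15 \left(- \frac{5}{4}\right) = 5 \cdot 15 \left(- \frac{5}{4}\right) = 75 \left(- \frac{5}{4}\right) = - \frac{375}{4}$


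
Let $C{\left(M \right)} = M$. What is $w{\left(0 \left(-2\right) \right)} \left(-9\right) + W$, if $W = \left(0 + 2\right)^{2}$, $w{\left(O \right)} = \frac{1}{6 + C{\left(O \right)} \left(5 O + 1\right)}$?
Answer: $\frac{5}{2} \approx 2.5$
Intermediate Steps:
$w{\left(O \right)} = \frac{1}{6 + O \left(1 + 5 O\right)}$ ($w{\left(O \right)} = \frac{1}{6 + O \left(5 O + 1\right)} = \frac{1}{6 + O \left(1 + 5 O\right)}$)
$W = 4$ ($W = 2^{2} = 4$)
$w{\left(0 \left(-2\right) \right)} \left(-9\right) + W = \frac{1}{6 + 0 \left(-2\right) + 5 \left(0 \left(-2\right)\right)^{2}} \left(-9\right) + 4 = \frac{1}{6 + 0 + 5 \cdot 0^{2}} \left(-9\right) + 4 = \frac{1}{6 + 0 + 5 \cdot 0} \left(-9\right) + 4 = \frac{1}{6 + 0 + 0} \left(-9\right) + 4 = \frac{1}{6} \left(-9\right) + 4 = - \frac{3}{2} + 4 = \frac{5}{2}$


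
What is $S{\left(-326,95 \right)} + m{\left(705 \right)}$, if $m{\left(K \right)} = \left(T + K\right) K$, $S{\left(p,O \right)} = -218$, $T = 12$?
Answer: $505267$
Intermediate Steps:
$m{\left(K \right)} = K \left(12 + K\right)$ ($m{\left(K \right)} = \left(12 + K\right) K = K \left(12 + K\right)$)
$S{\left(-326,95 \right)} + m{\left(705 \right)} = -218 + 705 \left(12 + 705\right) = -218 + 705 \cdot 717 = -218 + 505485 = 505267$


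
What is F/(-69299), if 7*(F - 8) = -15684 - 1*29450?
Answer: 45078/485093 ≈ 0.092927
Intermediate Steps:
F = -45078/7 (F = 8 + (-15684 - 1*29450)/7 = 8 + (-15684 - 29450)/7 = 8 + (⅐)*(-45134) = 8 - 45134/7 = -45078/7 ≈ -6439.7)
F/(-69299) = -45078/7/(-69299) = -45078/7*(-1/69299) = 45078/485093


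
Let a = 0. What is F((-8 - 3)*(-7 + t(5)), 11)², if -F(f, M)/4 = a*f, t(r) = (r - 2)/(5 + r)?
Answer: 0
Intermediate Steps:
t(r) = (-2 + r)/(5 + r)
F(f, M) = 0 (F(f, M) = -0*f = -4*0 = 0)
F((-8 - 3)*(-7 + t(5)), 11)² = 0² = 0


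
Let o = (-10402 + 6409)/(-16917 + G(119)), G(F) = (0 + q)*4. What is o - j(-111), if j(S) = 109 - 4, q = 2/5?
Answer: -8860620/84577 ≈ -104.76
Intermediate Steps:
q = ⅖ (q = 2*(⅕) = ⅖ ≈ 0.40000)
j(S) = 105
G(F) = 8/5 (G(F) = (0 + ⅖)*4 = (⅖)*4 = 8/5)
o = 19965/84577 (o = (-10402 + 6409)/(-16917 + 8/5) = -3993/(-84577/5) = -3993*(-5/84577) = 19965/84577 ≈ 0.23606)
o - j(-111) = 19965/84577 - 1*105 = 19965/84577 - 105 = -8860620/84577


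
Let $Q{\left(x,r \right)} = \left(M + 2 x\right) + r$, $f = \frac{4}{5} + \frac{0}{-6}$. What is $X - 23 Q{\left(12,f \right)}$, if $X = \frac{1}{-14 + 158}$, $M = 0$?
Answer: $- \frac{410683}{720} \approx -570.39$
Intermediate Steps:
$X = \frac{1}{144} \approx 0.0069444$
$f = \frac{4}{5}$ ($f = 4 \cdot \frac{1}{5} + 0 \left(- \frac{1}{6}\right) = \frac{4}{5} + 0 = \frac{4}{5} \approx 0.8$)
$Q{\left(x,r \right)} = r + 2 x$ ($Q{\left(x,r \right)} = \left(0 + 2 x\right) + r = 2 x + r = r + 2 x$)
$X - 23 Q{\left(12,f \right)} = \frac{1}{144} - 23 \left(\frac{4}{5} + 2 \cdot 12\right) = \frac{1}{144} - 23 \left(\frac{4}{5} + 24\right) = \frac{1}{144} - \frac{2852}{5} = - \frac{410683}{720}$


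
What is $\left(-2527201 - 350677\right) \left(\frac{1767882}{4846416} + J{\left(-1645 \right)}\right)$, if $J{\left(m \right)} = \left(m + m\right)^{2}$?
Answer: $- \frac{12580666026955965933}{403868} \approx -3.115 \cdot 10^{13}$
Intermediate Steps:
$J{\left(m \right)} = 4 m^{2}$ ($J{\left(m \right)} = \left(2 m\right)^{2} = 4 m^{2}$)
$\left(-2527201 - 350677\right) \left(\frac{1767882}{4846416} + J{\left(-1645 \right)}\right) = \left(-2527201 - 350677\right) \left(\frac{1767882}{4846416} + 4 \left(-1645\right)^{2}\right) = - 2877878 \left(1767882 \cdot \frac{1}{4846416} + 4 \cdot 2706025\right) = - 2877878 \left(\frac{294647}{807736} + 10824100\right) = \left(-2877878\right) \frac{8743015532247}{807736} = - \frac{12580666026955965933}{403868}$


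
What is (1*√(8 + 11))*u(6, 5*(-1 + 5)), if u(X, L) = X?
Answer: 6*√19 ≈ 26.153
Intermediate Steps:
(1*√(8 + 11))*u(6, 5*(-1 + 5)) = (1*√(8 + 11))*6 = (1*√19)*6 = √19*6 = 6*√19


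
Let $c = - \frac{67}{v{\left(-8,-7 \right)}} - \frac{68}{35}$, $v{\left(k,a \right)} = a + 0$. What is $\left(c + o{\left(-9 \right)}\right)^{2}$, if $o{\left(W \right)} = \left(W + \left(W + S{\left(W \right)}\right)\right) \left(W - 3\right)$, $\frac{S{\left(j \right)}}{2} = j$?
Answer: $\frac{236759769}{1225} \approx 1.9327 \cdot 10^{5}$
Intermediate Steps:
$S{\left(j \right)} = 2 j$
$v{\left(k,a \right)} = a$
$c = \frac{267}{35}$ ($c = - \frac{67}{-7} - \frac{68}{35} = \left(-67\right) \left(- \frac{1}{7}\right) - \frac{68}{35} = \frac{67}{7} - \frac{68}{35} = \frac{267}{35} \approx 7.6286$)
$o{\left(W \right)} = 4 W \left(-3 + W\right)$ ($o{\left(W \right)} = \left(W + \left(W + 2 W\right)\right) \left(W - 3\right) = \left(W + 3 W\right) \left(-3 + W\right) = 4 W \left(-3 + W\right)$)
$\left(c + o{\left(-9 \right)}\right)^{2} = \left(\frac{267}{35} + 4 \left(-9\right) \left(-3 - 9\right)\right)^{2} = \left(\frac{267}{35} + 4 \left(-9\right) \left(-12\right)\right)^{2} = \left(\frac{267}{35} + 432\right)^{2} = \left(\frac{15387}{35}\right)^{2} = \frac{236759769}{1225}$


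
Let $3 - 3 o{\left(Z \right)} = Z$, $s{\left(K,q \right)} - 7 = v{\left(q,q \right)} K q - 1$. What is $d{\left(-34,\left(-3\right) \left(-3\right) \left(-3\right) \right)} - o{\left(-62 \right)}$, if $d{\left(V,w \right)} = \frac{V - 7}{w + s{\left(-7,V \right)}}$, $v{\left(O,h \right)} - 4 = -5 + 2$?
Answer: $- \frac{14228}{651} \approx -21.856$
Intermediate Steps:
$v{\left(O,h \right)} = 1$ ($v{\left(O,h \right)} = 4 + \left(-5 + 2\right) = 4 - 3 = 1$)
$s{\left(K,q \right)} = 6 + K q$ ($s{\left(K,q \right)} = 7 + \left(1 K q - 1\right) = 7 + \left(K q - 1\right) = 7 + \left(-1 + K q\right) = 6 + K q$)
$o{\left(Z \right)} = 1 - \frac{Z}{3}$
$d{\left(V,w \right)} = \frac{-7 + V}{6 + w - 7 V}$ ($d{\left(V,w \right)} = \frac{V - 7}{w - \left(-6 + 7 V\right)} = \frac{-7 + V}{6 + w - 7 V}$)
$d{\left(-34,\left(-3\right) \left(-3\right) \left(-3\right) \right)} - o{\left(-62 \right)} = \frac{-7 - 34}{6 + \left(-3\right) \left(-3\right) \left(-3\right) - -238} - \left(1 - - \frac{62}{3}\right) = \frac{1}{6 + 9 \left(-3\right) + 238} \left(-41\right) - \left(1 + \frac{62}{3}\right) = \frac{1}{6 - 27 + 238} \left(-41\right) - \frac{65}{3} = \frac{1}{217} \left(-41\right) - \frac{65}{3} = - \frac{41}{217} - \frac{65}{3} = - \frac{14228}{651}$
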